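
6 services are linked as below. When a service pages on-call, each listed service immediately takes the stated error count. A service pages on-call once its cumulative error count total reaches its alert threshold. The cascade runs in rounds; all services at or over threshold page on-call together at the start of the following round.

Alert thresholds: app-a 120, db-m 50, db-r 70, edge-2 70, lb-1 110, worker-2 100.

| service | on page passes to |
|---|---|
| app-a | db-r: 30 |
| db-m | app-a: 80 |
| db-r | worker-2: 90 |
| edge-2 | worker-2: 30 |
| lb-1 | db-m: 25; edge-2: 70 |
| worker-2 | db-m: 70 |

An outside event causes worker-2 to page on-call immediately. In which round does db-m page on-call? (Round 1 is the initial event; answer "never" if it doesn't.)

Round 1 — worker-2 pages on-call (initial).
  db-m: +70 → 70 ≥ 50
Round 2 — db-m pages on-call.
  app-a: +80 → 80 < 120
No further pages.

2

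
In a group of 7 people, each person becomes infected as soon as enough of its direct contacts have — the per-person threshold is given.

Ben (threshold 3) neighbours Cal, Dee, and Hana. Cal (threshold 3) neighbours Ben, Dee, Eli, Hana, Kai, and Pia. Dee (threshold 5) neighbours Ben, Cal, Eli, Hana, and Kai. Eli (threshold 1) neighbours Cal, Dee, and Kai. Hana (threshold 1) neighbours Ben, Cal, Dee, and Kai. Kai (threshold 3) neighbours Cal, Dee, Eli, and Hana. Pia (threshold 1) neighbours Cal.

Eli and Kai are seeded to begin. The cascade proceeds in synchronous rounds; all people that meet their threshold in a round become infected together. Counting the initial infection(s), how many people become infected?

5

Round 1 — Eli, Kai become infected (initial).
Round 2 — checking thresholds:
  Cal: 2 of 6 neighbours < 3, holds.
  Dee: 2 of 5 neighbours < 5, holds.
  Hana: 1 of 4 neighbours ≥ 1, becomes infected.
Round 3 — checking thresholds:
  Ben: 1 of 3 neighbours < 3, holds.
  Cal: 3 of 6 neighbours ≥ 3, becomes infected.
  Dee: 3 of 5 neighbours < 5, holds.
Round 4 — checking thresholds:
  Ben: 2 of 3 neighbours < 3, holds.
  Dee: 4 of 5 neighbours < 5, holds.
  Pia: 1 of 1 neighbours ≥ 1, becomes infected.
Round 5 — no new infections; cascade stops.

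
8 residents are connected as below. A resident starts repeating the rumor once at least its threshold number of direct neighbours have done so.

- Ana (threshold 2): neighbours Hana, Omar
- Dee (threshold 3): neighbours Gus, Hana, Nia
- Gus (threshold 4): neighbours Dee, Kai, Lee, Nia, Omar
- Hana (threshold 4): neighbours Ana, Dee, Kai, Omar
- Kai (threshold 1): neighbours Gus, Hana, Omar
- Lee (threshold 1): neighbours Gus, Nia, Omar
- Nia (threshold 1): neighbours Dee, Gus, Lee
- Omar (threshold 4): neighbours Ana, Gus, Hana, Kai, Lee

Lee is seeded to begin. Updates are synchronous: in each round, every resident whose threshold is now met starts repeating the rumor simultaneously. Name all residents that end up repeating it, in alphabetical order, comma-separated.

Round 1 — Lee starts repeating the rumor (initial).
Round 2 — checking thresholds:
  Gus: 1 of 5 neighbours < 4, below threshold.
  Nia: 1 of 3 neighbours ≥ 1, starts repeating the rumor.
  Omar: 1 of 5 neighbours < 4, below threshold.
Round 3 — no new spreads; cascade stops.

Lee, Nia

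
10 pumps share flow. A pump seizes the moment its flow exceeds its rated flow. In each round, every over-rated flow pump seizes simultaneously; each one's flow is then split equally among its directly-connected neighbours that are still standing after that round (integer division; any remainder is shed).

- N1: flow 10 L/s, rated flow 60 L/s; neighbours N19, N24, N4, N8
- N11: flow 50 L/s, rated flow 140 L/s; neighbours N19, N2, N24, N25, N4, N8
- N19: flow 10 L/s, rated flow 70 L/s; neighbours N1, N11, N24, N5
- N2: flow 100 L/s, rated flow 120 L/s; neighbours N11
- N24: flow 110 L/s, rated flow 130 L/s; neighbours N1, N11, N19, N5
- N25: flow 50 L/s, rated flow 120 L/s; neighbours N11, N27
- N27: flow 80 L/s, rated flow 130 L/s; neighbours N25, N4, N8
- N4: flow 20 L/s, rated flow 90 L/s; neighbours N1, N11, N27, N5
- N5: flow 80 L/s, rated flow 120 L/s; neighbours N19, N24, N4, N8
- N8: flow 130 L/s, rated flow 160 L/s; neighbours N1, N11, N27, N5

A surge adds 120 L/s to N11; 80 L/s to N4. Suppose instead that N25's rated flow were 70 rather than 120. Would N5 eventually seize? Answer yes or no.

With N25's rated flow at 70:
Round 1 — N11 at 170 > 140; N4 at 100 > 90. N11, N4 seize.
  N11 sheds 170 L/s to N19, N2, N24, N25, N8: 34 each.
    N19: 10+34 = 44 ≤ 70
    N2: 100+34 = 134 > 120
    N24: 110+34 = 144 > 130
    N25: 50+34 = 84 > 70
    N8: 130+34 = 164 > 160
  N4 sheds 100 L/s to N1, N27, N5: 33 each (1 lost).
    N1: 10+33 = 43 ≤ 60
    N27: 80+33 = 113 ≤ 130
    N5: 80+33 = 113 ≤ 120
Round 2 — N2, N24, N25, N8 seize.
  N2 sheds 134 L/s: no online neighbours, lost.
  N24 sheds 144 L/s to N1, N19, N5: 48 each.
    N1: 43+48 = 91 > 60
    N19: 44+48 = 92 > 70
    N5: 113+48 = 161 > 120
  N25 sheds 84 L/s to N27: 84 each.
    N27: 113+84 = 197 > 130
  N8 sheds 164 L/s to N1, N27, N5: 54 each (2 lost).
    N1: 91+54 = 145 > 60
    N27: 197+54 = 251 > 130
    N5: 161+54 = 215 > 120
Round 3 — N1, N19, N27, N5 seize.
  N1 sheds 145 L/s: no online neighbours, lost.
  N19 sheds 92 L/s: no online neighbours, lost.
  N27 sheds 251 L/s: no online neighbours, lost.
  N5 sheds 215 L/s: no online neighbours, lost.
No further seizures.

yes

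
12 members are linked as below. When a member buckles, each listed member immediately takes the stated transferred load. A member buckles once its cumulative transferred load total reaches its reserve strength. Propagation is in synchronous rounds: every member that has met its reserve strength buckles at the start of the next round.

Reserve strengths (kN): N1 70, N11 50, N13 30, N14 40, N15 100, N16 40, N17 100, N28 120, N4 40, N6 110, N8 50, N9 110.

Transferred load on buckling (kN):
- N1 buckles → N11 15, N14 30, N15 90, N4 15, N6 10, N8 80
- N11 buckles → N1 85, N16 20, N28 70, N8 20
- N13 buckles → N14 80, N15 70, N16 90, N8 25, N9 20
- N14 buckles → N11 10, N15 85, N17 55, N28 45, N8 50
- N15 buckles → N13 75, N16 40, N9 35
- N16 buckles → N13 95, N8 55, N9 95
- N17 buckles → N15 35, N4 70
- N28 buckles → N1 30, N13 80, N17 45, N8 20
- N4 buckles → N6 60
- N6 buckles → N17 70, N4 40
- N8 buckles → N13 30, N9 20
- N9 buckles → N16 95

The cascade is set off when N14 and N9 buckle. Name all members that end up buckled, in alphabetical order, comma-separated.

Round 1 — N14, N9 buckle (initial).
  N11: +10 → 10 < 50
  N15: +85 → 85 < 100
  N16: +95 → 95 ≥ 40
  N17: +55 → 55 < 100
  N28: +45 → 45 < 120
  N8: +50 → 50 ≥ 50
Round 2 — N16, N8 buckle.
  N13: +95+30 → 125 ≥ 30
Round 3 — N13 buckles.
  N15: +70 → 155 ≥ 100
Round 4 — N15 buckles.
No further bucklings.

N13, N14, N15, N16, N8, N9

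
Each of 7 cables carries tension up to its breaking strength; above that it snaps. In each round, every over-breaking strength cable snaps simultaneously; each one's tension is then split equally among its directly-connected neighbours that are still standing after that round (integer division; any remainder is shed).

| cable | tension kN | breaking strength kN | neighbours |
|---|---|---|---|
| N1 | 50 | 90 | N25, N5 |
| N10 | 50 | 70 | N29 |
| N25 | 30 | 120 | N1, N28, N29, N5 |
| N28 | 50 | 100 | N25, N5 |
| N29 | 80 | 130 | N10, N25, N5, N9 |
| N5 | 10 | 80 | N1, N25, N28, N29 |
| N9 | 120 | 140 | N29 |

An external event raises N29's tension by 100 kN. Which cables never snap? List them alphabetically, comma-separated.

N1, N25, N28, N5

Round 1 — N29 at 180 > 130. N29 snaps.
  N29 sheds 180 kN to N10, N25, N5, N9: 45 each.
    N10: 50+45 = 95 > 70
    N25: 30+45 = 75 ≤ 120
    N5: 10+45 = 55 ≤ 80
    N9: 120+45 = 165 > 140
Round 2 — N10, N9 snap.
  N10 sheds 95 kN: no online neighbours, lost.
  N9 sheds 165 kN: no online neighbours, lost.
No further breaks.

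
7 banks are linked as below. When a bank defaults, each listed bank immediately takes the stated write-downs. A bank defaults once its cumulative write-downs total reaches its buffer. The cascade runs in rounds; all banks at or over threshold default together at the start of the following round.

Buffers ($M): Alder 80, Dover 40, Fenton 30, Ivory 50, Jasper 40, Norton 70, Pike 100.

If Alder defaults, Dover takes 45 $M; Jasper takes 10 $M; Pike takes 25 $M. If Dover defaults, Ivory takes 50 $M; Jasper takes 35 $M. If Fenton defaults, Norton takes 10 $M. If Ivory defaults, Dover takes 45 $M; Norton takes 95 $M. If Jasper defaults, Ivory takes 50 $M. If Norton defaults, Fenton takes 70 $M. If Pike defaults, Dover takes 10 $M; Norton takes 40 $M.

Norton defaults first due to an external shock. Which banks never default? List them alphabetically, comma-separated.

Alder, Dover, Ivory, Jasper, Pike

Round 1 — Norton defaults (initial).
  Fenton: +70 → 70 ≥ 30
Round 2 — Fenton defaults.
No further defaults.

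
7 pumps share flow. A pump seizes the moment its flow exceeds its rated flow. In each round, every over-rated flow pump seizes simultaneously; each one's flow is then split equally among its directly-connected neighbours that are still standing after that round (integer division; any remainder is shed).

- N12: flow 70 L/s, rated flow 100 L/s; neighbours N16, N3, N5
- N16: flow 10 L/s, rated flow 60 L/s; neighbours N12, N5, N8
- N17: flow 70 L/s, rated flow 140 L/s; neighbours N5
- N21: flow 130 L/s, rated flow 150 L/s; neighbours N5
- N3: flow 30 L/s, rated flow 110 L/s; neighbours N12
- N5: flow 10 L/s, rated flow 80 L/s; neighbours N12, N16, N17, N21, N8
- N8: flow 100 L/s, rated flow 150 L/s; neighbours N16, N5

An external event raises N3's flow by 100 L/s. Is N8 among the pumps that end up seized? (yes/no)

Round 1 — N3 at 130 > 110. N3 seizes.
  N3 sheds 130 L/s to N12: 130 each.
    N12: 70+130 = 200 > 100
Round 2 — N12 seizes.
  N12 sheds 200 L/s to N16, N5: 100 each.
    N16: 10+100 = 110 > 60
    N5: 10+100 = 110 > 80
Round 3 — N16, N5 seize.
  N16 sheds 110 L/s to N8: 110 each.
    N8: 100+110 = 210 > 150
  N5 sheds 110 L/s to N17, N21, N8: 36 each (2 lost).
    N17: 70+36 = 106 ≤ 140
    N21: 130+36 = 166 > 150
    N8: 210+36 = 246 > 150
Round 4 — N21, N8 seize.
  N21 sheds 166 L/s: no online neighbours, lost.
  N8 sheds 246 L/s: no online neighbours, lost.
No further seizures.

yes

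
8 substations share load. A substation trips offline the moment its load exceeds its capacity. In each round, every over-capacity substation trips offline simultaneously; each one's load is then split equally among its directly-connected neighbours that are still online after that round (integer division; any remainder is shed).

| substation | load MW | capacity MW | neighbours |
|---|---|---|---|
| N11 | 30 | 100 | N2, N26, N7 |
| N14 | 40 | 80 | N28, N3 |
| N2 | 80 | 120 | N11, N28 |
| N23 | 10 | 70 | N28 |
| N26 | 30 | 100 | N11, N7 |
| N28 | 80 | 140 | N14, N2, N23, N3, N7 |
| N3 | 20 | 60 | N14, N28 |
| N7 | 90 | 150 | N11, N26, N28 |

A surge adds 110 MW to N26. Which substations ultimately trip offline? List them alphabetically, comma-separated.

Round 1 — N26 at 140 > 100. N26 trips offline.
  N26 sheds 140 MW to N11, N7: 70 each.
    N11: 30+70 = 100 ≤ 100
    N7: 90+70 = 160 > 150
Round 2 — N7 trips offline.
  N7 sheds 160 MW to N11, N28: 80 each.
    N11: 100+80 = 180 > 100
    N28: 80+80 = 160 > 140
Round 3 — N11, N28 trip offline.
  N11 sheds 180 MW to N2: 180 each.
    N2: 80+180 = 260 > 120
  N28 sheds 160 MW to N14, N2, N23, N3: 40 each.
    N14: 40+40 = 80 ≤ 80
    N2: 260+40 = 300 > 120
    N23: 10+40 = 50 ≤ 70
    N3: 20+40 = 60 ≤ 60
Round 4 — N2 trips offline.
  N2 sheds 300 MW: no online neighbours, lost.
No further trips.

N11, N2, N26, N28, N7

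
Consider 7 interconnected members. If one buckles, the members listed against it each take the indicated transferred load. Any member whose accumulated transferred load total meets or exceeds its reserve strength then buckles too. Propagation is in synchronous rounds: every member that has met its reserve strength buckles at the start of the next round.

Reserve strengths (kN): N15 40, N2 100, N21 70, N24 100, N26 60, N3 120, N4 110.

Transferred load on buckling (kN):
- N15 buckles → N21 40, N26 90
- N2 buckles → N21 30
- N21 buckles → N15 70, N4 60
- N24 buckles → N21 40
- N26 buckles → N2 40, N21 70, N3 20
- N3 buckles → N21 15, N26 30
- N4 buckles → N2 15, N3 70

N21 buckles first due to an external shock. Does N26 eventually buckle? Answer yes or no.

yes

Round 1 — N21 buckles (initial).
  N15: +70 → 70 ≥ 40
  N4: +60 → 60 < 110
Round 2 — N15 buckles.
  N26: +90 → 90 ≥ 60
Round 3 — N26 buckles.
  N2: +40 → 40 < 100
  N3: +20 → 20 < 120
No further bucklings.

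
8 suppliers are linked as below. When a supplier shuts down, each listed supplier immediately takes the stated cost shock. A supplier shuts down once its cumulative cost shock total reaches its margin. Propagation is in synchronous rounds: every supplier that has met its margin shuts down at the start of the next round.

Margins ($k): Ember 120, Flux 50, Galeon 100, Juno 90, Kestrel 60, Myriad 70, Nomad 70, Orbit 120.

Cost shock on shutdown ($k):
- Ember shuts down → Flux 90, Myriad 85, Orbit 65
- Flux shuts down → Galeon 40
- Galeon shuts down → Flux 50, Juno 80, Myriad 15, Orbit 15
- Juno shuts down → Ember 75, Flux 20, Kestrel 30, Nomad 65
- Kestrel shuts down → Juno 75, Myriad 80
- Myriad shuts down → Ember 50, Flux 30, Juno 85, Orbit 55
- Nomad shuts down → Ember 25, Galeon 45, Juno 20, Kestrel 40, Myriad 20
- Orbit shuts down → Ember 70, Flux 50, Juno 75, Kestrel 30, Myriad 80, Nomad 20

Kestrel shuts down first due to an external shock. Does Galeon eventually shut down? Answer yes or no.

Round 1 — Kestrel shuts down (initial).
  Juno: +75 → 75 < 90
  Myriad: +80 → 80 ≥ 70
Round 2 — Myriad shuts down.
  Ember: +50 → 50 < 120
  Flux: +30 → 30 < 50
  Juno: +85 → 160 ≥ 90
  Orbit: +55 → 55 < 120
Round 3 — Juno shuts down.
  Ember: +75 → 125 ≥ 120
  Flux: +20 → 50 ≥ 50
  Nomad: +65 → 65 < 70
Round 4 — Ember, Flux shut down.
  Galeon: +40 → 40 < 100
  Orbit: +65 → 120 ≥ 120
Round 5 — Orbit shuts down.
  Nomad: +20 → 85 ≥ 70
Round 6 — Nomad shuts down.
  Galeon: +45 → 85 < 100
No further shutdowns.

no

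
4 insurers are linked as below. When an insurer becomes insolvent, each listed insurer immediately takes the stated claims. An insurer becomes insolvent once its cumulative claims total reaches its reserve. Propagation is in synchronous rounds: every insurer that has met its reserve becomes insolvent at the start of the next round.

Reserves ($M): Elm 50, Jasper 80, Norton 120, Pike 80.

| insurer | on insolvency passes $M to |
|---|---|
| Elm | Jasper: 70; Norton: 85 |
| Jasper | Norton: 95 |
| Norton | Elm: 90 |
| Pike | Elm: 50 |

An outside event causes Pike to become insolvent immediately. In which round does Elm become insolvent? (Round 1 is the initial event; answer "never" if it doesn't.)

2

Round 1 — Pike becomes insolvent (initial).
  Elm: +50 → 50 ≥ 50
Round 2 — Elm becomes insolvent.
  Jasper: +70 → 70 < 80
  Norton: +85 → 85 < 120
No further insolvencies.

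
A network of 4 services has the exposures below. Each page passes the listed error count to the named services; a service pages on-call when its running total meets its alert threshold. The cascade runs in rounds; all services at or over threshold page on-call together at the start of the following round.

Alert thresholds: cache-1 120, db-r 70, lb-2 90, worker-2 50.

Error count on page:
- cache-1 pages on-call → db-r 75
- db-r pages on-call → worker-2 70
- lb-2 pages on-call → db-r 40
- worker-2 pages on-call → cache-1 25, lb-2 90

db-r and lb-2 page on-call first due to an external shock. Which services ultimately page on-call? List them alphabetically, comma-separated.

db-r, lb-2, worker-2

Round 1 — db-r, lb-2 page on-call (initial).
  worker-2: +70 → 70 ≥ 50
Round 2 — worker-2 pages on-call.
  cache-1: +25 → 25 < 120
No further pages.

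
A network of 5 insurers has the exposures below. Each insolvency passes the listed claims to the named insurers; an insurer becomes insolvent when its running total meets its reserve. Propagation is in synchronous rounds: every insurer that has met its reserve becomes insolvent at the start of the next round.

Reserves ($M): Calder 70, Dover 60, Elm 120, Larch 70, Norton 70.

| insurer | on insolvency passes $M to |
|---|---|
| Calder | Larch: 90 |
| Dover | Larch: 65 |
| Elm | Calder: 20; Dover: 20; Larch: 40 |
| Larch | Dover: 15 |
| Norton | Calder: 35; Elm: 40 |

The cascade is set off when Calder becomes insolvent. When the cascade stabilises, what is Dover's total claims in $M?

Round 1 — Calder becomes insolvent (initial).
  Larch: +90 → 90 ≥ 70
Round 2 — Larch becomes insolvent.
  Dover: +15 → 15 < 60
No further insolvencies.

15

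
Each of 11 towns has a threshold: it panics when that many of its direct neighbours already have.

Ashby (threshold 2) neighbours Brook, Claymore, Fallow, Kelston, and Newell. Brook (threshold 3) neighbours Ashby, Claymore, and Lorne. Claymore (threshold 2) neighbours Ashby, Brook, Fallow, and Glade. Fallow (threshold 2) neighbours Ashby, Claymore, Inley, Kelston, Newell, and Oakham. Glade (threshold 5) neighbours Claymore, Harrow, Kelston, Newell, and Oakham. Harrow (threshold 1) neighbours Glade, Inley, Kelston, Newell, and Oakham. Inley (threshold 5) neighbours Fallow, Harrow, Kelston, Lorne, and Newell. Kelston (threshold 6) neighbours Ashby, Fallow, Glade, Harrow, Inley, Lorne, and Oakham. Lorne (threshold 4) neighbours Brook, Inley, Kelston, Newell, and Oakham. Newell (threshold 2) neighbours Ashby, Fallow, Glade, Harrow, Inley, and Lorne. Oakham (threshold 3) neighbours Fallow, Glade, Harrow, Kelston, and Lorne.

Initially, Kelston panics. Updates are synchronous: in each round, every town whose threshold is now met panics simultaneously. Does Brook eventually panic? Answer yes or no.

Round 1 — Kelston panics (initial).
Round 2 — checking thresholds:
  Ashby: 1 of 5 neighbours < 2, not yet.
  Fallow: 1 of 6 neighbours < 2, not yet.
  Glade: 1 of 5 neighbours < 5, not yet.
  Harrow: 1 of 5 neighbours ≥ 1, panics.
  Inley: 1 of 5 neighbours < 5, not yet.
  Lorne: 1 of 5 neighbours < 4, not yet.
  Oakham: 1 of 5 neighbours < 3, not yet.
Round 3 — no new panics; cascade stops.

no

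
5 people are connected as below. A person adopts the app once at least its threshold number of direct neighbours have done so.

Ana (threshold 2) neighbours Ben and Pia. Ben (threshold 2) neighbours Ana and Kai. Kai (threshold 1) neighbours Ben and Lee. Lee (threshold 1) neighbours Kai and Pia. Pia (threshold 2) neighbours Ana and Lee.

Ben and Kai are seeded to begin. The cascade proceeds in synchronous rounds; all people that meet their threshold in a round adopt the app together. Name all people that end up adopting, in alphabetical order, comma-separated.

Ben, Kai, Lee

Round 1 — Ben, Kai adopt the app (initial).
Round 2 — checking thresholds:
  Ana: 1 of 2 neighbours < 2, below threshold.
  Lee: 1 of 2 neighbours ≥ 1, adopts the app.
Round 3 — no new adoptions; cascade stops.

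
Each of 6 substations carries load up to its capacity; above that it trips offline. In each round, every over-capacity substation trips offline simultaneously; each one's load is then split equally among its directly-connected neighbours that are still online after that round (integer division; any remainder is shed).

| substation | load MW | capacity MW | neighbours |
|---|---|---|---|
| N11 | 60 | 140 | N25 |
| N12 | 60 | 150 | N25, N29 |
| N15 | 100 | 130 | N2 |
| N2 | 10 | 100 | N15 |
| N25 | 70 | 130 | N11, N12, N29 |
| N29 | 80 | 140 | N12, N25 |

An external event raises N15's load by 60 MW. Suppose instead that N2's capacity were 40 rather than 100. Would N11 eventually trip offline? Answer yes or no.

With N2's capacity at 40:
Round 1 — N15 at 160 > 130. N15 trips offline.
  N15 sheds 160 MW to N2: 160 each.
    N2: 10+160 = 170 > 40
Round 2 — N2 trips offline.
  N2 sheds 170 MW: no online neighbours, lost.
No further trips.

no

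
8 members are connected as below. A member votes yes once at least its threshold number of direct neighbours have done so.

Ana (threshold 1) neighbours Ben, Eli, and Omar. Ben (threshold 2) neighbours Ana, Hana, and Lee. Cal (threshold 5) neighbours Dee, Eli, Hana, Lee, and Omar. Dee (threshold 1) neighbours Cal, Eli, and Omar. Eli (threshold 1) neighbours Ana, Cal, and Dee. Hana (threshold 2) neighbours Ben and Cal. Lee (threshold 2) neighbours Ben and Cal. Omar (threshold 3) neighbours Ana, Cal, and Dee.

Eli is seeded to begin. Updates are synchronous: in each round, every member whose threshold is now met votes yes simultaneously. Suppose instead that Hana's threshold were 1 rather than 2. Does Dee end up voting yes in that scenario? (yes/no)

With Hana's threshold at 1:
Round 1 — Eli votes yes (initial).
Round 2 — checking thresholds:
  Ana: 1 of 3 neighbours ≥ 1, votes yes.
  Cal: 1 of 5 neighbours < 5, below threshold.
  Dee: 1 of 3 neighbours ≥ 1, votes yes.
Round 3 — no new yes votes; cascade stops.

yes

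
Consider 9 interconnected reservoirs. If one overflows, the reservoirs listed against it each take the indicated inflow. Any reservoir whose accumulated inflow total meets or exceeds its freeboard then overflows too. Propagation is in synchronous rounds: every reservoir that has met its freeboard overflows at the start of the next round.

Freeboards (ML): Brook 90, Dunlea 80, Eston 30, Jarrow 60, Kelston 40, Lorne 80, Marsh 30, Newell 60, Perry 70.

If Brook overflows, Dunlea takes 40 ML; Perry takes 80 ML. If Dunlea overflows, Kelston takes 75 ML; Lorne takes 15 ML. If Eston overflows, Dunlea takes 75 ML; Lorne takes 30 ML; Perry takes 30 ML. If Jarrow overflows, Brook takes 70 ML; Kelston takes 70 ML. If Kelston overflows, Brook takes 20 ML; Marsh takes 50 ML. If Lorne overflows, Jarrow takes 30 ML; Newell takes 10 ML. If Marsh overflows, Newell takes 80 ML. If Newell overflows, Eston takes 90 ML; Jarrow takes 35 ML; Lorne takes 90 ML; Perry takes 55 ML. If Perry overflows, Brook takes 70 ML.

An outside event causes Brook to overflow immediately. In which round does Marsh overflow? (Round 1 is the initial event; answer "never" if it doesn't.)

Round 1 — Brook overflows (initial).
  Dunlea: +40 → 40 < 80
  Perry: +80 → 80 ≥ 70
Round 2 — Perry overflows.
No further overflows.

never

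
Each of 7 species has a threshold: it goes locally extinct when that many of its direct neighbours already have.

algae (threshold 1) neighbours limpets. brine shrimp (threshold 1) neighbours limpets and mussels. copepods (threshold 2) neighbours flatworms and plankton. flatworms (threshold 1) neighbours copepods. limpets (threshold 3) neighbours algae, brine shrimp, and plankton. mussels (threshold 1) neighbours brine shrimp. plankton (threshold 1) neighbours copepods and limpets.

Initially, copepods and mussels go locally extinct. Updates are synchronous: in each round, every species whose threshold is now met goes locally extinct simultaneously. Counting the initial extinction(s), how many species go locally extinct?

Round 1 — copepods, mussels go locally extinct (initial).
Round 2 — checking thresholds:
  brine shrimp: 1 of 2 neighbours ≥ 1, goes locally extinct.
  flatworms: 1 of 1 neighbours ≥ 1, goes locally extinct.
  plankton: 1 of 2 neighbours ≥ 1, goes locally extinct.
Round 3 — no new extinctions; cascade stops.

5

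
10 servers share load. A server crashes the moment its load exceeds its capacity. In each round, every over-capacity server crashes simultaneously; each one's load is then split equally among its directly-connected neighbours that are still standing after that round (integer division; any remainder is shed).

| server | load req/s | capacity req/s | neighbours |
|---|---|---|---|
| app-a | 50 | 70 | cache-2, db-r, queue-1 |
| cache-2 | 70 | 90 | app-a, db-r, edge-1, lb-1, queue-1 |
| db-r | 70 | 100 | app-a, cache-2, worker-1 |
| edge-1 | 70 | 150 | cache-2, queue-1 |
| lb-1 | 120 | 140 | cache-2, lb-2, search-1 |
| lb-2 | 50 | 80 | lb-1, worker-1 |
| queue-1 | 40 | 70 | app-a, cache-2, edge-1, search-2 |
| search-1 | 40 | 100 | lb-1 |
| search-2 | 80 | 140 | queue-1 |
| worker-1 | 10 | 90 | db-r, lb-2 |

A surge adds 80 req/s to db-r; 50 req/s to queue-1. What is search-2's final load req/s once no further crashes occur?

102

Round 1 — db-r at 150 > 100; queue-1 at 90 > 70. db-r, queue-1 crash.
  db-r sheds 150 req/s to app-a, cache-2, worker-1: 50 each.
    app-a: 50+50 = 100 > 70
    cache-2: 70+50 = 120 > 90
    worker-1: 10+50 = 60 ≤ 90
  queue-1 sheds 90 req/s to app-a, cache-2, edge-1, search-2: 22 each (2 lost).
    app-a: 100+22 = 122 > 70
    cache-2: 120+22 = 142 > 90
    edge-1: 70+22 = 92 ≤ 150
    search-2: 80+22 = 102 ≤ 140
Round 2 — app-a, cache-2 crash.
  app-a sheds 122 req/s: no online neighbours, lost.
  cache-2 sheds 142 req/s to edge-1, lb-1: 71 each.
    edge-1: 92+71 = 163 > 150
    lb-1: 120+71 = 191 > 140
Round 3 — edge-1, lb-1 crash.
  edge-1 sheds 163 req/s: no online neighbours, lost.
  lb-1 sheds 191 req/s to lb-2, search-1: 95 each (1 lost).
    lb-2: 50+95 = 145 > 80
    search-1: 40+95 = 135 > 100
Round 4 — lb-2, search-1 crash.
  lb-2 sheds 145 req/s to worker-1: 145 each.
    worker-1: 60+145 = 205 > 90
  search-1 sheds 135 req/s: no online neighbours, lost.
Round 5 — worker-1 crashes.
  worker-1 sheds 205 req/s: no online neighbours, lost.
No further crashes.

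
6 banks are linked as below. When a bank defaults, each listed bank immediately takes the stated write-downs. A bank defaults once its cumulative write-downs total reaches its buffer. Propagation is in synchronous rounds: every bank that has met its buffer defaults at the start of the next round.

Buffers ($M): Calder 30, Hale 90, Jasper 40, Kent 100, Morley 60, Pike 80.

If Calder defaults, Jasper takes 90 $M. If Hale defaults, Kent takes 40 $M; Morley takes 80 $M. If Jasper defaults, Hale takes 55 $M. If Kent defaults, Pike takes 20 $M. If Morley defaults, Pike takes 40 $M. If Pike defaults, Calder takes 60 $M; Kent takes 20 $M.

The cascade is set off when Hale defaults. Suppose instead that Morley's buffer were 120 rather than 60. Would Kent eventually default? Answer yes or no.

no

With Morley's buffer at 120:
Round 1 — Hale defaults (initial).
  Kent: +40 → 40 < 100
  Morley: +80 → 80 < 120
No further defaults.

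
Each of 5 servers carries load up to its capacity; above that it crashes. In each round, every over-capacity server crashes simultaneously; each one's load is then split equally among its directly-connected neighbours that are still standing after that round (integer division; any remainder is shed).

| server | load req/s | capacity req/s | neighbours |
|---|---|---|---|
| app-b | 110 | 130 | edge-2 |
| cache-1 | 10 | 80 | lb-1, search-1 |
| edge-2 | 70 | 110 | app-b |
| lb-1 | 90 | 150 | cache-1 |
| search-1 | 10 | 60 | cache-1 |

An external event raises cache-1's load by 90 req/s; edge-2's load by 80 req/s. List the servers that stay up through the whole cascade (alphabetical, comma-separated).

lb-1, search-1

Round 1 — cache-1 at 100 > 80; edge-2 at 150 > 110. cache-1, edge-2 crash.
  cache-1 sheds 100 req/s to lb-1, search-1: 50 each.
    lb-1: 90+50 = 140 ≤ 150
    search-1: 10+50 = 60 ≤ 60
  edge-2 sheds 150 req/s to app-b: 150 each.
    app-b: 110+150 = 260 > 130
Round 2 — app-b crashes.
  app-b sheds 260 req/s: no online neighbours, lost.
No further crashes.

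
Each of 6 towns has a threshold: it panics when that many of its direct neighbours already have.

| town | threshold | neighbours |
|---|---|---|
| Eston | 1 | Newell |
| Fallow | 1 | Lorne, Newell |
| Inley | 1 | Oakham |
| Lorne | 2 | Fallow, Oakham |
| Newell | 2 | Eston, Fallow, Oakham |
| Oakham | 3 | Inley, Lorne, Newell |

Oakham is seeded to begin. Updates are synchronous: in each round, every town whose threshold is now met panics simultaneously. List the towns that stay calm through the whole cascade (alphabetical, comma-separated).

Round 1 — Oakham panics (initial).
Round 2 — checking thresholds:
  Inley: 1 of 1 neighbours ≥ 1, panics.
  Lorne: 1 of 2 neighbours < 2, below threshold.
  Newell: 1 of 3 neighbours < 2, below threshold.
Round 3 — no new panics; cascade stops.

Eston, Fallow, Lorne, Newell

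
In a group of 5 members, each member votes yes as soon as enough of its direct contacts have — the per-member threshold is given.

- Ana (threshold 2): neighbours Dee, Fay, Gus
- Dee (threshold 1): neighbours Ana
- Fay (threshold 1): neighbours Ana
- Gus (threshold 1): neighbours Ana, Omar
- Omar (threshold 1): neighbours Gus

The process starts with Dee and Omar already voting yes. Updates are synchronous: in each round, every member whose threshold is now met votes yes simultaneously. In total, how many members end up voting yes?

Round 1 — Dee, Omar vote yes (initial).
Round 2 — checking thresholds:
  Ana: 1 of 3 neighbours < 2, below threshold.
  Gus: 1 of 2 neighbours ≥ 1, votes yes.
Round 3 — checking thresholds:
  Ana: 2 of 3 neighbours ≥ 2, votes yes.
Round 4 — checking thresholds:
  Fay: 1 of 1 neighbours ≥ 1, votes yes.
Round 5 — no new yes votes; cascade stops.

5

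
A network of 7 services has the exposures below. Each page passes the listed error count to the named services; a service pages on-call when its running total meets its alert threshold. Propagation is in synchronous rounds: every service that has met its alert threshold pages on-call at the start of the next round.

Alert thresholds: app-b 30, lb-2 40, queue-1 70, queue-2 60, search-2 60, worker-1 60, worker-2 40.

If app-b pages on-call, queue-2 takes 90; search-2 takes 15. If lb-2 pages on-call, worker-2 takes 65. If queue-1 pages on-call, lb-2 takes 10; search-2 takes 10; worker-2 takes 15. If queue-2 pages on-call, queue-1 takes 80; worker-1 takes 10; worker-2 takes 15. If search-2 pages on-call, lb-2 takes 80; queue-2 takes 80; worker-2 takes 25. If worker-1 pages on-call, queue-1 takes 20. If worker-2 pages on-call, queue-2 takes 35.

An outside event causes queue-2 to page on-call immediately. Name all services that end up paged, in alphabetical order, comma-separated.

Round 1 — queue-2 pages on-call (initial).
  queue-1: +80 → 80 ≥ 70
  worker-1: +10 → 10 < 60
  worker-2: +15 → 15 < 40
Round 2 — queue-1 pages on-call.
  lb-2: +10 → 10 < 40
  search-2: +10 → 10 < 60
  worker-2: +15 → 30 < 40
No further pages.

queue-1, queue-2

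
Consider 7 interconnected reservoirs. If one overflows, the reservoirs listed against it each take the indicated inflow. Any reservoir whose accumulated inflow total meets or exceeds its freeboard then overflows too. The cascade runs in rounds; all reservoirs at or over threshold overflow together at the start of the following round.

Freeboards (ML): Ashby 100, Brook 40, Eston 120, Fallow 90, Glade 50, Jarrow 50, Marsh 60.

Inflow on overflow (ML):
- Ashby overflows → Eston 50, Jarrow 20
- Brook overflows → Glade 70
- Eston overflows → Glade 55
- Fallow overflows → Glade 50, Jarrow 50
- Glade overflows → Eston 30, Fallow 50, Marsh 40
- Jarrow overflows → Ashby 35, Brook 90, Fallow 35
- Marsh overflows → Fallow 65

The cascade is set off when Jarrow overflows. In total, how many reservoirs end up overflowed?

Round 1 — Jarrow overflows (initial).
  Ashby: +35 → 35 < 100
  Brook: +90 → 90 ≥ 40
  Fallow: +35 → 35 < 90
Round 2 — Brook overflows.
  Glade: +70 → 70 ≥ 50
Round 3 — Glade overflows.
  Eston: +30 → 30 < 120
  Fallow: +50 → 85 < 90
  Marsh: +40 → 40 < 60
No further overflows.

3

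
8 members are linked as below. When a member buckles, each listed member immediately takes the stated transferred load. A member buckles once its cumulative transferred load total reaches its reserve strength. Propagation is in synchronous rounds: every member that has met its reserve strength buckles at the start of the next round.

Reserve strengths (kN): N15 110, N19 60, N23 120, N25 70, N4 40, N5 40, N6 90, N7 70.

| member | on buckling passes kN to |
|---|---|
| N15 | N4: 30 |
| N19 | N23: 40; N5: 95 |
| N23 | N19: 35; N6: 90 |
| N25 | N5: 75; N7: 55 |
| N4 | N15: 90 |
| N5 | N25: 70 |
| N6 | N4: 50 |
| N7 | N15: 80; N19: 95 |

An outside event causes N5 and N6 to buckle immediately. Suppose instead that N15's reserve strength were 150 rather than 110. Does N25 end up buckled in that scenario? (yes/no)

With N15's reserve strength at 150:
Round 1 — N5, N6 buckle (initial).
  N25: +70 → 70 ≥ 70
  N4: +50 → 50 ≥ 40
Round 2 — N25, N4 buckle.
  N15: +90 → 90 < 150
  N7: +55 → 55 < 70
No further bucklings.

yes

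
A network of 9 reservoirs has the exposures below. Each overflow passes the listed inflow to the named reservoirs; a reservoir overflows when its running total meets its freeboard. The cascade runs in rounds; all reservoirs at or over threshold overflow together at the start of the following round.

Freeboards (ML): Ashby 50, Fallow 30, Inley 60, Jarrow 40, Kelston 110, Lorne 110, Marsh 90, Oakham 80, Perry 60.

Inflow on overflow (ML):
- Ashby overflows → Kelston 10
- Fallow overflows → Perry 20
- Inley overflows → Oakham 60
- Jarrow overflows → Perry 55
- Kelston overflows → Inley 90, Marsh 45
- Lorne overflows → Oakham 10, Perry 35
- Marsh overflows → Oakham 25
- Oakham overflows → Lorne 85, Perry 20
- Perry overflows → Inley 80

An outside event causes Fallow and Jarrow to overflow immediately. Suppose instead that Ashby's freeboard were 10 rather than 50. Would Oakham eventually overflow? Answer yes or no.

With Ashby's freeboard at 10:
Round 1 — Fallow, Jarrow overflow (initial).
  Perry: +20+55 → 75 ≥ 60
Round 2 — Perry overflows.
  Inley: +80 → 80 ≥ 60
Round 3 — Inley overflows.
  Oakham: +60 → 60 < 80
No further overflows.

no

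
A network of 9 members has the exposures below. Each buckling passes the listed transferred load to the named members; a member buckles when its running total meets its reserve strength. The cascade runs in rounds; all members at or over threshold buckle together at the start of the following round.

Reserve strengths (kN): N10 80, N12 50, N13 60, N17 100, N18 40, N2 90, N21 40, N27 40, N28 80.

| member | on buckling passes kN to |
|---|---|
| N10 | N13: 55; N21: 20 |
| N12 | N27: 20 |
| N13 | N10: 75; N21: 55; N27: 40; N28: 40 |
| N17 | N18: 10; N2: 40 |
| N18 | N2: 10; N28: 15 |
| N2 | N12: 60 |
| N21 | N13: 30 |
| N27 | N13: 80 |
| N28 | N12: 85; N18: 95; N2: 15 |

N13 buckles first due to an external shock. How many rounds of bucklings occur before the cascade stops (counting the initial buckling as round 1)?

Round 1 — N13 buckles (initial).
  N10: +75 → 75 < 80
  N21: +55 → 55 ≥ 40
  N27: +40 → 40 ≥ 40
  N28: +40 → 40 < 80
Round 2 — N21, N27 buckle.
No further bucklings.

2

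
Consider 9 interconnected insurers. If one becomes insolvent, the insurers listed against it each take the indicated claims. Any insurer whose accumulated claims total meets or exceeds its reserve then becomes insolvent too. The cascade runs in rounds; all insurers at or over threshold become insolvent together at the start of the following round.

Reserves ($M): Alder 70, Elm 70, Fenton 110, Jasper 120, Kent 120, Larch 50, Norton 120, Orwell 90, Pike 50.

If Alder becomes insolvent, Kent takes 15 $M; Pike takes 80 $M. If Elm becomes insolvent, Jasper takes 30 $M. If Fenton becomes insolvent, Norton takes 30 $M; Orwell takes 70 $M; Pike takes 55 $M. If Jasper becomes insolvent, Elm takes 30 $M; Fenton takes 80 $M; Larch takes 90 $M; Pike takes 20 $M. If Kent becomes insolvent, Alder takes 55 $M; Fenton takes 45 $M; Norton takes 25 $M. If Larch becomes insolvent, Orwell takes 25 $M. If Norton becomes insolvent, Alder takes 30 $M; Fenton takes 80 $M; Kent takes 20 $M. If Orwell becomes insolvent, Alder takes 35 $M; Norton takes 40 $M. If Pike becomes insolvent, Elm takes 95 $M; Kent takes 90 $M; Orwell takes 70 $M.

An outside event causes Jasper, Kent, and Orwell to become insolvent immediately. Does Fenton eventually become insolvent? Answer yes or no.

yes

Round 1 — Jasper, Kent, Orwell become insolvent (initial).
  Alder: +55+35 → 90 ≥ 70
  Elm: +30 → 30 < 70
  Fenton: +80+45 → 125 ≥ 110
  Larch: +90 → 90 ≥ 50
  Norton: +25+40 → 65 < 120
  Pike: +20 → 20 < 50
Round 2 — Alder, Fenton, Larch become insolvent.
  Norton: +30 → 95 < 120
  Pike: +80+55 → 155 ≥ 50
Round 3 — Pike becomes insolvent.
  Elm: +95 → 125 ≥ 70
Round 4 — Elm becomes insolvent.
No further insolvencies.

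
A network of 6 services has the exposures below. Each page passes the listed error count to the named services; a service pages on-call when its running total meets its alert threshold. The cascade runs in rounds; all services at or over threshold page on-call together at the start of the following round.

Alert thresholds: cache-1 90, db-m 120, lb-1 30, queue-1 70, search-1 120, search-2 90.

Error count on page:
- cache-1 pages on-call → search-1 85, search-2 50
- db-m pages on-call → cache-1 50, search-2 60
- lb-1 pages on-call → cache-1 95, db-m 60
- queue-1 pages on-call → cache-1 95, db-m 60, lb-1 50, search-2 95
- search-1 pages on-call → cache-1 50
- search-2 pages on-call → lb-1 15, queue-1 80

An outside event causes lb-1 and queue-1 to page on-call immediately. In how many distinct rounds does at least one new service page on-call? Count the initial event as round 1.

Round 1 — lb-1, queue-1 page on-call (initial).
  cache-1: +95+95 → 190 ≥ 90
  db-m: +60+60 → 120 ≥ 120
  search-2: +95 → 95 ≥ 90
Round 2 — cache-1, db-m, search-2 page on-call.
  search-1: +85 → 85 < 120
No further pages.

2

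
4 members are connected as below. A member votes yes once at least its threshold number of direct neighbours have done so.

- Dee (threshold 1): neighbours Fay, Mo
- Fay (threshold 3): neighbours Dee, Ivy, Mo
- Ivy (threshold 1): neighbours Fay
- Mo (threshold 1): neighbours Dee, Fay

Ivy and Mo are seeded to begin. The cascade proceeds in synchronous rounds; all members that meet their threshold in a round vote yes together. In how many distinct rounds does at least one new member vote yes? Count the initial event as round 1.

3

Round 1 — Ivy, Mo vote yes (initial).
Round 2 — checking thresholds:
  Dee: 1 of 2 neighbours ≥ 1, votes yes.
  Fay: 2 of 3 neighbours < 3, not yet.
Round 3 — checking thresholds:
  Fay: 3 of 3 neighbours ≥ 3, votes yes.
Round 4 — no new yes votes; cascade stops.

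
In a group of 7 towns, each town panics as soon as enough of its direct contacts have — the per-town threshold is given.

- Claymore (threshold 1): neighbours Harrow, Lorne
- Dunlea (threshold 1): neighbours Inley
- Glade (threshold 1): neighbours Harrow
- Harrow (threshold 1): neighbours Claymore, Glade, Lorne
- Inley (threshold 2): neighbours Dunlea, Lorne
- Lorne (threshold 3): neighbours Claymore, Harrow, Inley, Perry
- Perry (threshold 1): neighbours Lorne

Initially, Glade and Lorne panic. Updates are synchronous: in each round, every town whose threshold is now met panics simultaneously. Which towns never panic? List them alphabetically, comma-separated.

Dunlea, Inley

Round 1 — Glade, Lorne panic (initial).
Round 2 — checking thresholds:
  Claymore: 1 of 2 neighbours ≥ 1, panics.
  Harrow: 2 of 3 neighbours ≥ 1, panics.
  Inley: 1 of 2 neighbours < 2, not yet.
  Perry: 1 of 1 neighbours ≥ 1, panics.
Round 3 — no new panics; cascade stops.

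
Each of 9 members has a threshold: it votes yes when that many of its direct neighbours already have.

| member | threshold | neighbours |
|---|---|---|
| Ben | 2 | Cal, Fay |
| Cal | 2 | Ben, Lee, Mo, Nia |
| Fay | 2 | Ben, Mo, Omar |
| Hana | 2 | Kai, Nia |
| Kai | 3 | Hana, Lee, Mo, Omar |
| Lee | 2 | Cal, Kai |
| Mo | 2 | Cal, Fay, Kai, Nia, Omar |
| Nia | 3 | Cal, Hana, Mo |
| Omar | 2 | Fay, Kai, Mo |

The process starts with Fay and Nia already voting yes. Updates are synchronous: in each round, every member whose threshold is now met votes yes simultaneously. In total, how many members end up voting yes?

Round 1 — Fay, Nia vote yes (initial).
Round 2 — checking thresholds:
  Ben: 1 of 2 neighbours < 2, not yet.
  Cal: 1 of 4 neighbours < 2, not yet.
  Hana: 1 of 2 neighbours < 2, not yet.
  Mo: 2 of 5 neighbours ≥ 2, votes yes.
  Omar: 1 of 3 neighbours < 2, not yet.
Round 3 — checking thresholds:
  Ben: 1 of 2 neighbours < 2, not yet.
  Cal: 2 of 4 neighbours ≥ 2, votes yes.
  Hana: 1 of 2 neighbours < 2, not yet.
  Kai: 1 of 4 neighbours < 3, not yet.
  Omar: 2 of 3 neighbours ≥ 2, votes yes.
Round 4 — checking thresholds:
  Ben: 2 of 2 neighbours ≥ 2, votes yes.
  Hana: 1 of 2 neighbours < 2, not yet.
  Kai: 2 of 4 neighbours < 3, not yet.
  Lee: 1 of 2 neighbours < 2, not yet.
Round 5 — no new yes votes; cascade stops.

6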